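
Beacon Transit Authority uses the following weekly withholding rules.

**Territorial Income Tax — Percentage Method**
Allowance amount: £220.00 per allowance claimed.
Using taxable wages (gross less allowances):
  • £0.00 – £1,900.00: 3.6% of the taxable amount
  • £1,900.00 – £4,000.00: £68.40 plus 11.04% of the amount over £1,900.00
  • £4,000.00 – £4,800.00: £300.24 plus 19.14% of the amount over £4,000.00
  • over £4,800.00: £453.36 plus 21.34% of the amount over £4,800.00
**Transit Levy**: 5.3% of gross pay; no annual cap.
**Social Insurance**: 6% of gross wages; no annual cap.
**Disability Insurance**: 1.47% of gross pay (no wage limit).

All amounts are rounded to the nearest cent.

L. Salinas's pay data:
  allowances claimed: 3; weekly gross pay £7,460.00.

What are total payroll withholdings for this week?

£1,832.80

Territorial Income Tax: taxable = £7,460.00 − 3×£220.00 = £6,800.00
  £453.36 + 21.34% × (£6,800.00 − £4,800.00) = £453.36 + 21.34% × £2,000.00 = £880.16
Transit Levy: 5.3% × £7,460.00 = £395.38
Social Insurance: 6% × £7,460.00 = £447.60
Disability Insurance: 1.47% × £7,460.00 = £109.66
Total: £880.16 + £395.38 + £447.60 + £109.66 = £1,832.80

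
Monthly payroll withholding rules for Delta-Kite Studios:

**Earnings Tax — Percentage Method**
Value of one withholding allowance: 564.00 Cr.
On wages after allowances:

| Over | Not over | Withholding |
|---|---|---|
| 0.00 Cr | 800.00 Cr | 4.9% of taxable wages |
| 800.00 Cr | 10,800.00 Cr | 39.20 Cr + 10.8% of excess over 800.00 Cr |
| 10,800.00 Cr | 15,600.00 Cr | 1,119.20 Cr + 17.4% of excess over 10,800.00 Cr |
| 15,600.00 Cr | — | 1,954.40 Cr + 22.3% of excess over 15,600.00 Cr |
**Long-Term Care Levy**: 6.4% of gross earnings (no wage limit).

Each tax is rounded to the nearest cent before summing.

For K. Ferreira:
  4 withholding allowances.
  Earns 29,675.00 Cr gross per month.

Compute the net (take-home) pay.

23,185.76 Cr

Earnings Tax: taxable = 29,675.00 Cr − 4×564.00 Cr = 27,419.00 Cr
  1,954.40 Cr + 22.3% × (27,419.00 Cr − 15,600.00 Cr) = 1,954.40 Cr + 22.3% × 11,819.00 Cr = 4,590.04 Cr
Long-Term Care Levy: 6.4% × 29,675.00 Cr = 1,899.20 Cr
Total withheld: 4,590.04 Cr + 1,899.20 Cr = 6,489.24 Cr
Net pay: 29,675.00 Cr − 6,489.24 Cr = 23,185.76 Cr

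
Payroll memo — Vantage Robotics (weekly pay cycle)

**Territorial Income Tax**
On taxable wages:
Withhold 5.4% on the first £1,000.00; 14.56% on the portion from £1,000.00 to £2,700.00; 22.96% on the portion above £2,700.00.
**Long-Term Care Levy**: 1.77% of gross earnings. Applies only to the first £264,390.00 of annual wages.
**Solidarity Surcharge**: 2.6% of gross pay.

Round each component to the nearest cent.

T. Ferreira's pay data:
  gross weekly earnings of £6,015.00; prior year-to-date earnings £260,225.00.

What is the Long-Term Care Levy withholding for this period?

£73.72

Long-Term Care Levy: cap £264,390.00 − YTD £260,225.00 = £4,165.00 subject; 1.77% × £4,165.00 = £73.72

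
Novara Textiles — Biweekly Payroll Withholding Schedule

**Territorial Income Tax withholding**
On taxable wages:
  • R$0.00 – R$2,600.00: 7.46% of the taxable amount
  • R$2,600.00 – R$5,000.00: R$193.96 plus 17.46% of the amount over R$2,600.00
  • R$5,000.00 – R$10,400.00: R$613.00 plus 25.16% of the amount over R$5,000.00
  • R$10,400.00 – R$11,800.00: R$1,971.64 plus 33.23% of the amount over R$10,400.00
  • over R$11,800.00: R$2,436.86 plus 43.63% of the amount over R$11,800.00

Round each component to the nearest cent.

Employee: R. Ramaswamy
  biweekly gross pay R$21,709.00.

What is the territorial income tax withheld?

Territorial Income Tax: taxable = R$21,709.00
  R$2,436.86 + 43.63% × (R$21,709.00 − R$11,800.00) = R$2,436.86 + 43.63% × R$9,909.00 = R$6,760.16

R$6,760.16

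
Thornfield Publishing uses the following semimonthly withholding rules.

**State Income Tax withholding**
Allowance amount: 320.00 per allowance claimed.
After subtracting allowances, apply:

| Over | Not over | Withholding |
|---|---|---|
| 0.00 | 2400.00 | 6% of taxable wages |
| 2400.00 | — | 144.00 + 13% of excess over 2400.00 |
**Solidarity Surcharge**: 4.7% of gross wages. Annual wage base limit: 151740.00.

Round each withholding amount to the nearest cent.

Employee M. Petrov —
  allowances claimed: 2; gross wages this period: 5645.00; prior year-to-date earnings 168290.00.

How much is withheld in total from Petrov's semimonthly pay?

482.65

State Income Tax: taxable = 5645.00 − 2×320.00 = 5005.00
  144.00 + 13% × (5005.00 − 2400.00) = 144.00 + 13% × 2605.00 = 482.65
Solidarity Surcharge: YTD 168290.00 ≥ cap 151740.00 → 0.00
Total: 482.65 + 0.00 = 482.65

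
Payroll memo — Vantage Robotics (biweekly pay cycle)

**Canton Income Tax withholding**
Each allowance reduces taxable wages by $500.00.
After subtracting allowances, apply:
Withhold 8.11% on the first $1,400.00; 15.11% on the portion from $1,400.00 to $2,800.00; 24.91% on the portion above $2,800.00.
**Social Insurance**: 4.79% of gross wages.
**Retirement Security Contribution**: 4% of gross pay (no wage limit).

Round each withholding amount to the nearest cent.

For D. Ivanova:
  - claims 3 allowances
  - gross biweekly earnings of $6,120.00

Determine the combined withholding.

Canton Income Tax: taxable = $6,120.00 − 3×$500.00 = $4,620.00
  $325.08 + 24.91% × ($4,620.00 − $2,800.00) = $325.08 + 24.91% × $1,820.00 = $778.44
Social Insurance: 4.79% × $6,120.00 = $293.15
Retirement Security Contribution: 4% × $6,120.00 = $244.80
Total: $778.44 + $293.15 + $244.80 = $1,316.39

$1,316.39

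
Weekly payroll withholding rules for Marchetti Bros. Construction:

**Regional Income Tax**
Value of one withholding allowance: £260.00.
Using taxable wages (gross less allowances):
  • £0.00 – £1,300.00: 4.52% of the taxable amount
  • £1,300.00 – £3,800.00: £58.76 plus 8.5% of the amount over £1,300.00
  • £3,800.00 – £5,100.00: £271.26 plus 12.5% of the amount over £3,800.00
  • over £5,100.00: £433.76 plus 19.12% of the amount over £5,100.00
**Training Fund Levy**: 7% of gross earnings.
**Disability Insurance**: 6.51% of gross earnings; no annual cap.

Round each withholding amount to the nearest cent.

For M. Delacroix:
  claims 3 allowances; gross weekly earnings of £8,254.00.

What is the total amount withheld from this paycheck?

£2,002.79

Regional Income Tax: taxable = £8,254.00 − 3×£260.00 = £7,474.00
  £433.76 + 19.12% × (£7,474.00 − £5,100.00) = £433.76 + 19.12% × £2,374.00 = £887.67
Training Fund Levy: 7% × £8,254.00 = £577.78
Disability Insurance: 6.51% × £8,254.00 = £537.34
Total: £887.67 + £577.78 + £537.34 = £2,002.79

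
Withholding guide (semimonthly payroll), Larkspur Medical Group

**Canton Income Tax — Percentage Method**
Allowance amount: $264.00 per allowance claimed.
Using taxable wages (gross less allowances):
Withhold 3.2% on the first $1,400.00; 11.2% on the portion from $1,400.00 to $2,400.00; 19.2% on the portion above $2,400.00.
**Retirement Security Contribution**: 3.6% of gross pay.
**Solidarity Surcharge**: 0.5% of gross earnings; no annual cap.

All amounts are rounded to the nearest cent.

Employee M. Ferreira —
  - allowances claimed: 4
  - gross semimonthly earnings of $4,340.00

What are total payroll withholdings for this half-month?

$504.47

Canton Income Tax: taxable = $4,340.00 − 4×$264.00 = $3,284.00
  $156.80 + 19.2% × ($3,284.00 − $2,400.00) = $156.80 + 19.2% × $884.00 = $326.53
Retirement Security Contribution: 3.6% × $4,340.00 = $156.24
Solidarity Surcharge: 0.5% × $4,340.00 = $21.70
Total: $326.53 + $156.24 + $21.70 = $504.47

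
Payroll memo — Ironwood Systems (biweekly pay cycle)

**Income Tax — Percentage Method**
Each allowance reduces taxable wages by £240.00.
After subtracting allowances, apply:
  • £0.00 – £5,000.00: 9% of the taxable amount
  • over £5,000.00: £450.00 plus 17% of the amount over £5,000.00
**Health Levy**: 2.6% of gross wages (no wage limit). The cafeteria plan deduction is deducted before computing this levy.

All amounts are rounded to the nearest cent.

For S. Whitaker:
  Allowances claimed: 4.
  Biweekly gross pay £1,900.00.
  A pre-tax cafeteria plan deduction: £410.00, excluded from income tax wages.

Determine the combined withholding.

£86.44

Income Tax: taxable = £1,900.00 − £410.00 − 4×£240.00 = £530.00
  9% × £530.00 = £47.70
Health Levy: 2.6% × £1,490.00 = £38.74
Total: £47.70 + £38.74 = £86.44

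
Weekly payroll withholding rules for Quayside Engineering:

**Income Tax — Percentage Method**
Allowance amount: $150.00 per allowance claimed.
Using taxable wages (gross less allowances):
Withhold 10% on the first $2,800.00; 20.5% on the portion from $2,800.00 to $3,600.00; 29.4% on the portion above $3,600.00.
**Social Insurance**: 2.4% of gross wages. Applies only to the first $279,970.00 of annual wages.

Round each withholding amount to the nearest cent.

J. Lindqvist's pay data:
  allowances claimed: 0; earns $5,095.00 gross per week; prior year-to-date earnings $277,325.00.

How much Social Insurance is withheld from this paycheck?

Social Insurance: cap $279,970.00 − YTD $277,325.00 = $2,645.00 subject; 2.4% × $2,645.00 = $63.48

$63.48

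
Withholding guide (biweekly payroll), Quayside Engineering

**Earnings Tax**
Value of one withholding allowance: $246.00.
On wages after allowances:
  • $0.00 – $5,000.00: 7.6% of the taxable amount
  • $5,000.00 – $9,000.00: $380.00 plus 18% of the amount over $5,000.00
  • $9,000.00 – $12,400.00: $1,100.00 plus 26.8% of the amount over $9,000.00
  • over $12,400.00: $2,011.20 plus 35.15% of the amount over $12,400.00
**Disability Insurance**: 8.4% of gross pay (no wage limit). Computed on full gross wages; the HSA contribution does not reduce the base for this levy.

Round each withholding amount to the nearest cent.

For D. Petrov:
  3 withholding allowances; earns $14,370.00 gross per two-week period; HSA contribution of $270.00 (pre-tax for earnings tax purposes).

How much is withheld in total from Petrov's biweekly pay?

Earnings Tax: taxable = $14,370.00 − $270.00 − 3×$246.00 = $13,362.00
  $2,011.20 + 35.15% × ($13,362.00 − $12,400.00) = $2,011.20 + 35.15% × $962.00 = $2,349.34
Disability Insurance: 8.4% × $14,370.00 = $1,207.08
Total: $2,349.34 + $1,207.08 = $3,556.42

$3,556.42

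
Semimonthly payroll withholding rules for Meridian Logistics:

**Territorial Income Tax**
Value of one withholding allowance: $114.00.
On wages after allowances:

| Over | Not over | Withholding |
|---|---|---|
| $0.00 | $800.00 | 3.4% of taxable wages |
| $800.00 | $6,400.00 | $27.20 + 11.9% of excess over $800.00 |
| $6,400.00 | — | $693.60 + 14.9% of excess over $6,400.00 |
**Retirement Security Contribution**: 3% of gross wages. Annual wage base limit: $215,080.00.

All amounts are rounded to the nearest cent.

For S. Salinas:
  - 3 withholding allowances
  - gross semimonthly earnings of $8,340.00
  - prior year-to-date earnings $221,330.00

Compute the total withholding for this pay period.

Territorial Income Tax: taxable = $8,340.00 − 3×$114.00 = $7,998.00
  $693.60 + 14.9% × ($7,998.00 − $6,400.00) = $693.60 + 14.9% × $1,598.00 = $931.70
Retirement Security Contribution: YTD $221,330.00 ≥ cap $215,080.00 → $0.00
Total: $931.70 + $0.00 = $931.70

$931.70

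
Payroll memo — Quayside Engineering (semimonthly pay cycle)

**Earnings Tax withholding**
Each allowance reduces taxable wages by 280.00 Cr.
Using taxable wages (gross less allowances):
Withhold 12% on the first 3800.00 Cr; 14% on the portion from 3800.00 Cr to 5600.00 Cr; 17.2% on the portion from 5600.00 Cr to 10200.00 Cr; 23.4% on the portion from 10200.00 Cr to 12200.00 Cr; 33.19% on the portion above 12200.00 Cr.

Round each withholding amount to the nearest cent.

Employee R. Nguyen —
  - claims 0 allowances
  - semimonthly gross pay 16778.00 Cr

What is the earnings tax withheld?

Earnings Tax: taxable = 16778.00 Cr
  1967.20 Cr + 33.19% × (16778.00 Cr − 12200.00 Cr) = 1967.20 Cr + 33.19% × 4578.00 Cr = 3486.64 Cr

3486.64 Cr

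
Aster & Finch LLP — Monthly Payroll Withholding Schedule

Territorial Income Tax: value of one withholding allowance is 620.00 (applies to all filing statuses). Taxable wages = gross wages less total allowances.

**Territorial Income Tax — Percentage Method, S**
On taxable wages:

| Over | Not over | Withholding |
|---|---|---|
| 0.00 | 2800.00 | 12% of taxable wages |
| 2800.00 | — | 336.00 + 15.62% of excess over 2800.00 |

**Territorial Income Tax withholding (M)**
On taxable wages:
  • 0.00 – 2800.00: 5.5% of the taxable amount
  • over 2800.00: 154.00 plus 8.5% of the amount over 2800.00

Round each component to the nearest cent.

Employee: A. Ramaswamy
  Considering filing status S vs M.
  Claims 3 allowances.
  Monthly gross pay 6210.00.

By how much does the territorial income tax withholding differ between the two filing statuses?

Territorial Income Tax (S): taxable = 6210.00 − 3×620.00 = 4350.00
  336.00 + 15.62% × (4350.00 − 2800.00) = 336.00 + 15.62% × 1550.00 = 578.11
Territorial Income Tax (M): taxable = 6210.00 − 3×620.00 = 4350.00
  154.00 + 8.5% × (4350.00 − 2800.00) = 154.00 + 8.5% × 1550.00 = 285.75
Difference: |578.11 − 285.75| = 292.36 (higher under S)

292.36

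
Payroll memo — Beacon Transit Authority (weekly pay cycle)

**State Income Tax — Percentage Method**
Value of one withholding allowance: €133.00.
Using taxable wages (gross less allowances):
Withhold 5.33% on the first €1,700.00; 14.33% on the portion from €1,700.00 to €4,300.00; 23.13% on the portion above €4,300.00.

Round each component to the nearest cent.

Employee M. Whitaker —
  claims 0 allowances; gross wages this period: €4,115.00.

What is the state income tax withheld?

State Income Tax: taxable = €4,115.00
  €90.61 + 14.33% × (€4,115.00 − €1,700.00) = €90.61 + 14.33% × €2,415.00 = €436.68

€436.68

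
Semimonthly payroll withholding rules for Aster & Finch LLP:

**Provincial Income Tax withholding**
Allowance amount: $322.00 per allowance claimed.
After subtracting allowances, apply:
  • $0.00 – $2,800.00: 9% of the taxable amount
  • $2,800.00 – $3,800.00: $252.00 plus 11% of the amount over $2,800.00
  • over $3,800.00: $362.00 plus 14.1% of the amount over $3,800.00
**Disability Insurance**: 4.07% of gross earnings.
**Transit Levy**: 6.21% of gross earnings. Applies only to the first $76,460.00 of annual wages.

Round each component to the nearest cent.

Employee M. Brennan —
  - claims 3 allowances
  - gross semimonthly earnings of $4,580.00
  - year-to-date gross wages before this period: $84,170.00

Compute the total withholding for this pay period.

$527.95

Provincial Income Tax: taxable = $4,580.00 − 3×$322.00 = $3,614.00
  $252.00 + 11% × ($3,614.00 − $2,800.00) = $252.00 + 11% × $814.00 = $341.54
Disability Insurance: 4.07% × $4,580.00 = $186.41
Transit Levy: YTD $84,170.00 ≥ cap $76,460.00 → $0.00
Total: $341.54 + $186.41 + $0.00 = $527.95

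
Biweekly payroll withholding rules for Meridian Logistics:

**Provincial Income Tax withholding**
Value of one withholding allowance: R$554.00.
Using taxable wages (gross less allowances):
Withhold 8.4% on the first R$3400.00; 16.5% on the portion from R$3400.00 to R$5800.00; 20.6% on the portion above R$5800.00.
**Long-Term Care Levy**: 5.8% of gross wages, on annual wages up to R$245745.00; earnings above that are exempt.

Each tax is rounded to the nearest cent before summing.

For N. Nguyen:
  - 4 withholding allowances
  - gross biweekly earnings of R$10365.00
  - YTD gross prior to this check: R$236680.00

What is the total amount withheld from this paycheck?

Provincial Income Tax: taxable = R$10365.00 − 4×R$554.00 = R$8149.00
  R$681.60 + 20.6% × (R$8149.00 − R$5800.00) = R$681.60 + 20.6% × R$2349.00 = R$1165.49
Long-Term Care Levy: cap R$245745.00 − YTD R$236680.00 = R$9065.00 subject; 5.8% × R$9065.00 = R$525.77
Total: R$1165.49 + R$525.77 = R$1691.26

R$1691.26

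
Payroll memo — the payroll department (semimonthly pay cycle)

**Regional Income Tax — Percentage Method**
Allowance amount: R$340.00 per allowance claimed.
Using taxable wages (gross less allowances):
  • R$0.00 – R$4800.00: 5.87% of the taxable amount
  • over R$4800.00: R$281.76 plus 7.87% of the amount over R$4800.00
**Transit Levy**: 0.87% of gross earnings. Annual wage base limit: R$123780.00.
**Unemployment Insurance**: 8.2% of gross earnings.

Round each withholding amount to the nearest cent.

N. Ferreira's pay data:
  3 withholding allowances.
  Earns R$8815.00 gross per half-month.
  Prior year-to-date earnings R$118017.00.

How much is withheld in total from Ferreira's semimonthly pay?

R$1290.44

Regional Income Tax: taxable = R$8815.00 − 3×R$340.00 = R$7795.00
  R$281.76 + 7.87% × (R$7795.00 − R$4800.00) = R$281.76 + 7.87% × R$2995.00 = R$517.47
Transit Levy: cap R$123780.00 − YTD R$118017.00 = R$5763.00 subject; 0.87% × R$5763.00 = R$50.14
Unemployment Insurance: 8.2% × R$8815.00 = R$722.83
Total: R$517.47 + R$50.14 + R$722.83 = R$1290.44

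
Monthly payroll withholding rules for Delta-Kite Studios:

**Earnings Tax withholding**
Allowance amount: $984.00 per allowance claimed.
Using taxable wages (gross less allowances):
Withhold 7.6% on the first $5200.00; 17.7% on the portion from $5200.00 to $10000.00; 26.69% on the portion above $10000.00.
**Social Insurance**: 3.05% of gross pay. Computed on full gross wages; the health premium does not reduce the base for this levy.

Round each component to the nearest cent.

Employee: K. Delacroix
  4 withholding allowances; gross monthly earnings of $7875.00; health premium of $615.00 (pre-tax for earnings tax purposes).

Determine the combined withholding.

Earnings Tax: taxable = $7875.00 − $615.00 − 4×$984.00 = $3324.00
  7.6% × $3324.00 = $252.62
Social Insurance: 3.05% × $7875.00 = $240.19
Total: $252.62 + $240.19 = $492.81

$492.81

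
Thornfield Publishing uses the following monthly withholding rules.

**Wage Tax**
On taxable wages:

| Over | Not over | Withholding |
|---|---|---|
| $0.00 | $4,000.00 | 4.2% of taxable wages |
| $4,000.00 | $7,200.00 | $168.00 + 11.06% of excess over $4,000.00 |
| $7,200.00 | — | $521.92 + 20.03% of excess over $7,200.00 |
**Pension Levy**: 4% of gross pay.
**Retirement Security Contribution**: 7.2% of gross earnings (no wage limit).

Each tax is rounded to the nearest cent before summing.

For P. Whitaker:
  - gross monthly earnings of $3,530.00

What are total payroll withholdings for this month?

$543.62

Wage Tax: taxable = $3,530.00
  4.2% × $3,530.00 = $148.26
Pension Levy: 4% × $3,530.00 = $141.20
Retirement Security Contribution: 7.2% × $3,530.00 = $254.16
Total: $148.26 + $141.20 + $254.16 = $543.62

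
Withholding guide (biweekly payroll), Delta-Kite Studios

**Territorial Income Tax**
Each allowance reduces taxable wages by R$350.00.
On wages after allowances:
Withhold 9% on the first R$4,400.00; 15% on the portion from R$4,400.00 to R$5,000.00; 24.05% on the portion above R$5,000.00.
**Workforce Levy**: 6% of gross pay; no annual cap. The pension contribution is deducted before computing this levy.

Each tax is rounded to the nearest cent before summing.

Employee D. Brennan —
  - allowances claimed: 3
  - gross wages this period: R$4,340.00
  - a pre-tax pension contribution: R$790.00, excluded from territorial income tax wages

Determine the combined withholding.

R$438.00

Territorial Income Tax: taxable = R$4,340.00 − R$790.00 − 3×R$350.00 = R$2,500.00
  9% × R$2,500.00 = R$225.00
Workforce Levy: 6% × R$3,550.00 = R$213.00
Total: R$225.00 + R$213.00 = R$438.00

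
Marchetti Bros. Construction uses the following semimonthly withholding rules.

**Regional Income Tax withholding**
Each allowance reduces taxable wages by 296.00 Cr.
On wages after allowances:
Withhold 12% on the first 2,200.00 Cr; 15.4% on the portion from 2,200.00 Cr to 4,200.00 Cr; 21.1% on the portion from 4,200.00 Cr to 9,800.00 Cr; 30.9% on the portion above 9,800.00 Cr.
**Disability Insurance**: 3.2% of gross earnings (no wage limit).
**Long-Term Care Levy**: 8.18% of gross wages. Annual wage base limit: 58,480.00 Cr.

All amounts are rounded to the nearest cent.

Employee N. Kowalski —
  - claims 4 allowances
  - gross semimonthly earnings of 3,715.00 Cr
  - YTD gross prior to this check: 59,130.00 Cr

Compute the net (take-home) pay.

3,281.15 Cr

Regional Income Tax: taxable = 3,715.00 Cr − 4×296.00 Cr = 2,531.00 Cr
  264.00 Cr + 15.4% × (2,531.00 Cr − 2,200.00 Cr) = 264.00 Cr + 15.4% × 331.00 Cr = 314.97 Cr
Disability Insurance: 3.2% × 3,715.00 Cr = 118.88 Cr
Long-Term Care Levy: YTD 59,130.00 Cr ≥ cap 58,480.00 Cr → 0.00 Cr
Total withheld: 314.97 Cr + 118.88 Cr + 0.00 Cr = 433.85 Cr
Net pay: 3,715.00 Cr − 433.85 Cr = 3,281.15 Cr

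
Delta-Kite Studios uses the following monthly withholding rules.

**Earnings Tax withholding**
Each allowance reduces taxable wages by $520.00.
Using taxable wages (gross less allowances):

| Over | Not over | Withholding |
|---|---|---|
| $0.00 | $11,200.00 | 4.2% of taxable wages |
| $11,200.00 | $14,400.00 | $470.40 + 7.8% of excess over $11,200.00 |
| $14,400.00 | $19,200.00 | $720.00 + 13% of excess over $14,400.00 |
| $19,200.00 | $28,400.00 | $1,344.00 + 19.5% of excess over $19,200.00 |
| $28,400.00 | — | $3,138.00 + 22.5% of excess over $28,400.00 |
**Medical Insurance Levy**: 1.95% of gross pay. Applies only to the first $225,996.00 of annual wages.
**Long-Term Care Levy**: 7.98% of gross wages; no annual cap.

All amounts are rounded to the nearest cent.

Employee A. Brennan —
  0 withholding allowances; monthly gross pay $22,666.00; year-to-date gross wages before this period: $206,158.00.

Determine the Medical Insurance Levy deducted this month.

Medical Insurance Levy: cap $225,996.00 − YTD $206,158.00 = $19,838.00 subject; 1.95% × $19,838.00 = $386.84

$386.84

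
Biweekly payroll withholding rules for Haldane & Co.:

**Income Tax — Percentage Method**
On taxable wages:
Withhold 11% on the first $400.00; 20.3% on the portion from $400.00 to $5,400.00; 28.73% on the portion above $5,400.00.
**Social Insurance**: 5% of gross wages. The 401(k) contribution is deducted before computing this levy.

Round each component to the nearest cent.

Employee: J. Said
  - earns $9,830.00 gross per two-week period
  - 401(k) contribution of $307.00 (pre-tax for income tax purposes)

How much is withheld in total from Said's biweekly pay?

$2,719.69

Income Tax: taxable = $9,830.00 − $307.00 = $9,523.00
  $1,059.00 + 28.73% × ($9,523.00 − $5,400.00) = $1,059.00 + 28.73% × $4,123.00 = $2,243.54
Social Insurance: 5% × $9,523.00 = $476.15
Total: $2,243.54 + $476.15 = $2,719.69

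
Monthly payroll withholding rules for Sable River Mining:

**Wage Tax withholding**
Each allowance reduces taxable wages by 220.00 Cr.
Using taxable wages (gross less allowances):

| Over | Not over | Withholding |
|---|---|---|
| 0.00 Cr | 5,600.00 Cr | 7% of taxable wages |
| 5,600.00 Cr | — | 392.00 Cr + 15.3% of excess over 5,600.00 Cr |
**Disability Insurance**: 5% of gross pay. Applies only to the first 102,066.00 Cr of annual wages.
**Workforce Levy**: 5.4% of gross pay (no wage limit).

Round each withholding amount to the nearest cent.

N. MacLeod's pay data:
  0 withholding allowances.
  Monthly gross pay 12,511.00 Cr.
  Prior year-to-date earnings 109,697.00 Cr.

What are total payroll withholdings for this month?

2,124.97 Cr

Wage Tax: taxable = 12,511.00 Cr
  392.00 Cr + 15.3% × (12,511.00 Cr − 5,600.00 Cr) = 392.00 Cr + 15.3% × 6,911.00 Cr = 1,449.38 Cr
Disability Insurance: YTD 109,697.00 Cr ≥ cap 102,066.00 Cr → 0.00 Cr
Workforce Levy: 5.4% × 12,511.00 Cr = 675.59 Cr
Total: 1,449.38 Cr + 0.00 Cr + 675.59 Cr = 2,124.97 Cr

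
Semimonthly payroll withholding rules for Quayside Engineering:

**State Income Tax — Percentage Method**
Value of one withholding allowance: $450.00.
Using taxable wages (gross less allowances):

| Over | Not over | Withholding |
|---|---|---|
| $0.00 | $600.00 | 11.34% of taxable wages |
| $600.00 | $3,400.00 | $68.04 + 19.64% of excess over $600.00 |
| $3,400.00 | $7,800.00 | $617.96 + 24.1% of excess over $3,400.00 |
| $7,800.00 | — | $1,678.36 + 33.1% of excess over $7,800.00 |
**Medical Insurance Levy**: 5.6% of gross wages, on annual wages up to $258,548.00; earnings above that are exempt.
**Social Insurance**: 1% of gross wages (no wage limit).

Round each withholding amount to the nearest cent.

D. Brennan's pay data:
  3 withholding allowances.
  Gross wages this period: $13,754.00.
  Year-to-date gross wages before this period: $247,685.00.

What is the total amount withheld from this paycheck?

State Income Tax: taxable = $13,754.00 − 3×$450.00 = $12,404.00
  $1,678.36 + 33.1% × ($12,404.00 − $7,800.00) = $1,678.36 + 33.1% × $4,604.00 = $3,202.28
Medical Insurance Levy: cap $258,548.00 − YTD $247,685.00 = $10,863.00 subject; 5.6% × $10,863.00 = $608.33
Social Insurance: 1% × $13,754.00 = $137.54
Total: $3,202.28 + $608.33 + $137.54 = $3,948.15

$3,948.15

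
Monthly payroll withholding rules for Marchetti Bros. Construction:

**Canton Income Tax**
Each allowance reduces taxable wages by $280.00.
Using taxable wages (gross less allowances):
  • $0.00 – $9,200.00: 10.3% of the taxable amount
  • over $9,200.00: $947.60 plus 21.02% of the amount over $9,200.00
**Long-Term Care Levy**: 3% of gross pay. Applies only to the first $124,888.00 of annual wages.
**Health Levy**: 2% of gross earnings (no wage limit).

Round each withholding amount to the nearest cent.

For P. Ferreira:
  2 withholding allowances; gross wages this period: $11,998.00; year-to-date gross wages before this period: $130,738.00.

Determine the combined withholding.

$1,657.99

Canton Income Tax: taxable = $11,998.00 − 2×$280.00 = $11,438.00
  $947.60 + 21.02% × ($11,438.00 − $9,200.00) = $947.60 + 21.02% × $2,238.00 = $1,418.03
Long-Term Care Levy: YTD $130,738.00 ≥ cap $124,888.00 → $0.00
Health Levy: 2% × $11,998.00 = $239.96
Total: $1,418.03 + $0.00 + $239.96 = $1,657.99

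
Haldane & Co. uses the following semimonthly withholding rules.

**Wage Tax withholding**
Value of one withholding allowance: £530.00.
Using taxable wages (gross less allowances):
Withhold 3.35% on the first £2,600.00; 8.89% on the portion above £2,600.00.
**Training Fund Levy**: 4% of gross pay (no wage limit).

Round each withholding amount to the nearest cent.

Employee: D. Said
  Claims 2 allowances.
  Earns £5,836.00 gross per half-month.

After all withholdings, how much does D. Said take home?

Wage Tax: taxable = £5,836.00 − 2×£530.00 = £4,776.00
  £87.10 + 8.89% × (£4,776.00 − £2,600.00) = £87.10 + 8.89% × £2,176.00 = £280.55
Training Fund Levy: 4% × £5,836.00 = £233.44
Total withheld: £280.55 + £233.44 = £513.99
Net pay: £5,836.00 − £513.99 = £5,322.01

£5,322.01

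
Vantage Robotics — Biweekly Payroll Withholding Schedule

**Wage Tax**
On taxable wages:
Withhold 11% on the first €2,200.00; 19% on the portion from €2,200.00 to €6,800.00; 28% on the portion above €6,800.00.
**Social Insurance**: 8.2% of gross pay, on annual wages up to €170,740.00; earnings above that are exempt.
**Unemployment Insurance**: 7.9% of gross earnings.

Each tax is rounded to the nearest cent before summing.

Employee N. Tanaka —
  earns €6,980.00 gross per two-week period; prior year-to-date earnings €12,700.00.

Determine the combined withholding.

Wage Tax: taxable = €6,980.00
  €1,116.00 + 28% × (€6,980.00 − €6,800.00) = €1,116.00 + 28% × €180.00 = €1,166.40
Social Insurance: 8.2% × €6,980.00 = €572.36
Unemployment Insurance: 7.9% × €6,980.00 = €551.42
Total: €1,166.40 + €572.36 + €551.42 = €2,290.18

€2,290.18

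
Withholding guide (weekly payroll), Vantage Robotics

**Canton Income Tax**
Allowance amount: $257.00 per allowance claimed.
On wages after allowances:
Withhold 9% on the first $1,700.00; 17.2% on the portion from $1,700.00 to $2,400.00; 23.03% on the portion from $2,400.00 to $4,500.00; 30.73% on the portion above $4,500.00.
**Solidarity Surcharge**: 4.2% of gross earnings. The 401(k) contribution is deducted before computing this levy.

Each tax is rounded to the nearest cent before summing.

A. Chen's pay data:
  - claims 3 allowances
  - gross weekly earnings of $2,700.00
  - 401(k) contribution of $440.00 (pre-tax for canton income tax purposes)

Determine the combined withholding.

Canton Income Tax: taxable = $2,700.00 − $440.00 − 3×$257.00 = $1,489.00
  9% × $1,489.00 = $134.01
Solidarity Surcharge: 4.2% × $2,260.00 = $94.92
Total: $134.01 + $94.92 = $228.93

$228.93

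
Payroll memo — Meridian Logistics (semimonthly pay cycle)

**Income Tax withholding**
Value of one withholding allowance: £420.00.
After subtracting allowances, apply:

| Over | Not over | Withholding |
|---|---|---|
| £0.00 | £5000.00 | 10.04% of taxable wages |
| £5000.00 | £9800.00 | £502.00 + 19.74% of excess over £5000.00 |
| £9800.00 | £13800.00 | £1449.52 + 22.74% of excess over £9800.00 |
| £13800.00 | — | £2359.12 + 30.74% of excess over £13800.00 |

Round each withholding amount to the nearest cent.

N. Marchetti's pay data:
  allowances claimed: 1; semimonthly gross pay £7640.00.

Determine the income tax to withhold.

£940.23

Income Tax: taxable = £7640.00 − 1×£420.00 = £7220.00
  £502.00 + 19.74% × (£7220.00 − £5000.00) = £502.00 + 19.74% × £2220.00 = £940.23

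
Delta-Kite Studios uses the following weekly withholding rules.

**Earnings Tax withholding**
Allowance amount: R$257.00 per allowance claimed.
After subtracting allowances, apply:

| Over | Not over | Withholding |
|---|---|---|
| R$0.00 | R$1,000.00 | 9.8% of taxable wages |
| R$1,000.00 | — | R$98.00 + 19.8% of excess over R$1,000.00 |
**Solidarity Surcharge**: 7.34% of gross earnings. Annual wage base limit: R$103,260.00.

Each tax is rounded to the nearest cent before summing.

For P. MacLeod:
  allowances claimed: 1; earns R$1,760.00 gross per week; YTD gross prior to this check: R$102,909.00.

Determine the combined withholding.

Earnings Tax: taxable = R$1,760.00 − 1×R$257.00 = R$1,503.00
  R$98.00 + 19.8% × (R$1,503.00 − R$1,000.00) = R$98.00 + 19.8% × R$503.00 = R$197.59
Solidarity Surcharge: cap R$103,260.00 − YTD R$102,909.00 = R$351.00 subject; 7.34% × R$351.00 = R$25.76
Total: R$197.59 + R$25.76 = R$223.35

R$223.35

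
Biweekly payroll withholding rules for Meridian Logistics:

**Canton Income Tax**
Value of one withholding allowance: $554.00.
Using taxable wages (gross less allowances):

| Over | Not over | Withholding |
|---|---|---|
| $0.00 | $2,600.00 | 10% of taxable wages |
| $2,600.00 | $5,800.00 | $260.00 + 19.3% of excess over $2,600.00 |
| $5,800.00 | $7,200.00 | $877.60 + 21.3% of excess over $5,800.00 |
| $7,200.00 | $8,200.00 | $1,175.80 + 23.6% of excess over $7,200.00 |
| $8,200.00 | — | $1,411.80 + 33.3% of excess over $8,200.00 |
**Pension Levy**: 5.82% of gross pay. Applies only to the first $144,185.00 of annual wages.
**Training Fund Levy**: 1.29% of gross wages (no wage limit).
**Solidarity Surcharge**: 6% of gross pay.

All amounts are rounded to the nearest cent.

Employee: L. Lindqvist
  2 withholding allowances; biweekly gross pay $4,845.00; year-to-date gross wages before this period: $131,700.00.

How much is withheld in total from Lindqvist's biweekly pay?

$1,114.62

Canton Income Tax: taxable = $4,845.00 − 2×$554.00 = $3,737.00
  $260.00 + 19.3% × ($3,737.00 − $2,600.00) = $260.00 + 19.3% × $1,137.00 = $479.44
Pension Levy: 5.82% × $4,845.00 = $281.98
Training Fund Levy: 1.29% × $4,845.00 = $62.50
Solidarity Surcharge: 6% × $4,845.00 = $290.70
Total: $479.44 + $281.98 + $62.50 + $290.70 = $1,114.62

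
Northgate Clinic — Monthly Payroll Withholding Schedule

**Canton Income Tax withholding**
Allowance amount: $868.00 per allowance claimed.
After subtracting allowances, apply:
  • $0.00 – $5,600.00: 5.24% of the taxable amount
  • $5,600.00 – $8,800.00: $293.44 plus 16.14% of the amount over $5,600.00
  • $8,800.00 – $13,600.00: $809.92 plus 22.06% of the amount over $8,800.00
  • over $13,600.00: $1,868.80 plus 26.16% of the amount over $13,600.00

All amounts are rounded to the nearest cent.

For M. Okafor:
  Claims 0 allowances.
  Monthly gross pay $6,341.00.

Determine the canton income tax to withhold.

Canton Income Tax: taxable = $6,341.00
  $293.44 + 16.14% × ($6,341.00 − $5,600.00) = $293.44 + 16.14% × $741.00 = $413.04

$413.04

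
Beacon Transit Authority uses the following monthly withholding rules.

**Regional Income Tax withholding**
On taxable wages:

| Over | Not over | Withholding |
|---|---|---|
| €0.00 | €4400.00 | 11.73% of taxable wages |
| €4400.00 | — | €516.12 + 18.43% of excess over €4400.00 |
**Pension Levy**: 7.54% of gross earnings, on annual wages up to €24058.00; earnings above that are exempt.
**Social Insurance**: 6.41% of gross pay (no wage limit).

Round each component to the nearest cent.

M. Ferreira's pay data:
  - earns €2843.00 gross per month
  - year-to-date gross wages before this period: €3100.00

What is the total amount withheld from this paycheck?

Regional Income Tax: taxable = €2843.00
  11.73% × €2843.00 = €333.48
Pension Levy: 7.54% × €2843.00 = €214.36
Social Insurance: 6.41% × €2843.00 = €182.24
Total: €333.48 + €214.36 + €182.24 = €730.08

€730.08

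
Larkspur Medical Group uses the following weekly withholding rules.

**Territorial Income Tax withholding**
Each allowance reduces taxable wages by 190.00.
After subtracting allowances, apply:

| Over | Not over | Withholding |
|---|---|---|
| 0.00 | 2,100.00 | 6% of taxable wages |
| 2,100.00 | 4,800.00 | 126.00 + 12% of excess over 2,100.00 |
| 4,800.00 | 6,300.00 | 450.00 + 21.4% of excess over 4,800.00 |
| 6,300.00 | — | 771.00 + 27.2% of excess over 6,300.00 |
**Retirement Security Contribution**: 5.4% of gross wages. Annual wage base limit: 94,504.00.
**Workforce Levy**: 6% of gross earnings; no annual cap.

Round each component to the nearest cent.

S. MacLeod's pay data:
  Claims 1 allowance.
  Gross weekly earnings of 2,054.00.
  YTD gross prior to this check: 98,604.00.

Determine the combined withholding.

235.08

Territorial Income Tax: taxable = 2,054.00 − 1×190.00 = 1,864.00
  6% × 1,864.00 = 111.84
Retirement Security Contribution: YTD 98,604.00 ≥ cap 94,504.00 → 0.00
Workforce Levy: 6% × 2,054.00 = 123.24
Total: 111.84 + 0.00 + 123.24 = 235.08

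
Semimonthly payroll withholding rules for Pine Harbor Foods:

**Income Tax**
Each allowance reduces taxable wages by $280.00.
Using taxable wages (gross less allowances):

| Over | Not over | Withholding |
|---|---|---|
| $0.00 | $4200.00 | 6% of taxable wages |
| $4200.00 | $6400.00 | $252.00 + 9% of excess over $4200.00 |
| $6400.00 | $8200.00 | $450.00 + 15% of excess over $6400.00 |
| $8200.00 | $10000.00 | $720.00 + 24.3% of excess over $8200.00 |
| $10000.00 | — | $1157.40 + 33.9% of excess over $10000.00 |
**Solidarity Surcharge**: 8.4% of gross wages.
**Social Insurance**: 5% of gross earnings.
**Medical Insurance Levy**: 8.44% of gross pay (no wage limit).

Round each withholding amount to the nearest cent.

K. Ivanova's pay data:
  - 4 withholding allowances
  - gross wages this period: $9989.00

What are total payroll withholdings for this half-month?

$3064.17

Income Tax: taxable = $9989.00 − 4×$280.00 = $8869.00
  $720.00 + 24.3% × ($8869.00 − $8200.00) = $720.00 + 24.3% × $669.00 = $882.57
Solidarity Surcharge: 8.4% × $9989.00 = $839.08
Social Insurance: 5% × $9989.00 = $499.45
Medical Insurance Levy: 8.44% × $9989.00 = $843.07
Total: $882.57 + $839.08 + $499.45 + $843.07 = $3064.17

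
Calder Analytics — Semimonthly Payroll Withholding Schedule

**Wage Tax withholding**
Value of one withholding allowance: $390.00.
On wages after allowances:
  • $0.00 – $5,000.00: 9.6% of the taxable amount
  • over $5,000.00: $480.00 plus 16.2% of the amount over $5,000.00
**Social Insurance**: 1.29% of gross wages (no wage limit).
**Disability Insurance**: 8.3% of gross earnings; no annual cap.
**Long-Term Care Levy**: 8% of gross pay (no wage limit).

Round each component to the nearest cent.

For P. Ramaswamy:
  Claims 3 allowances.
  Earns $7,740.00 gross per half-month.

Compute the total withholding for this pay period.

Wage Tax: taxable = $7,740.00 − 3×$390.00 = $6,570.00
  $480.00 + 16.2% × ($6,570.00 − $5,000.00) = $480.00 + 16.2% × $1,570.00 = $734.34
Social Insurance: 1.29% × $7,740.00 = $99.85
Disability Insurance: 8.3% × $7,740.00 = $642.42
Long-Term Care Levy: 8% × $7,740.00 = $619.20
Total: $734.34 + $99.85 + $642.42 + $619.20 = $2,095.81

$2,095.81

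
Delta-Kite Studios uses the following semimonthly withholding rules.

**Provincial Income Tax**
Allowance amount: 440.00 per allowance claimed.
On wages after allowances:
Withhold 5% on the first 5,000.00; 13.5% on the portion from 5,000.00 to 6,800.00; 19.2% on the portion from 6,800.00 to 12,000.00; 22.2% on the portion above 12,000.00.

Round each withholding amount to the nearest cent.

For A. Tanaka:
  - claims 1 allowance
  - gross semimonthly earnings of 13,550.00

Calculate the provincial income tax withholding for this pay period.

Provincial Income Tax: taxable = 13,550.00 − 1×440.00 = 13,110.00
  1,491.40 + 22.2% × (13,110.00 − 12,000.00) = 1,491.40 + 22.2% × 1,110.00 = 1,737.82

1,737.82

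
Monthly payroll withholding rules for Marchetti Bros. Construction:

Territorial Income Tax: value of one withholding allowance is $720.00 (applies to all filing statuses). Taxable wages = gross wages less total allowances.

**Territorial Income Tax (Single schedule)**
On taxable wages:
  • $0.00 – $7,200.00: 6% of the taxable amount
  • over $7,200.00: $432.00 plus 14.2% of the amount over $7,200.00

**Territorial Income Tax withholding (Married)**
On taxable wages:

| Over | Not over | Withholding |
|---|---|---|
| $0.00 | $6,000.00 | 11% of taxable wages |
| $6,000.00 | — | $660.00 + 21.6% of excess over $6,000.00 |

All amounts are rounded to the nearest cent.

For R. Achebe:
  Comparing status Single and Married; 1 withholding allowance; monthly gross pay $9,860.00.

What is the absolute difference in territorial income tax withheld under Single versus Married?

$630.76

Territorial Income Tax (Single): taxable = $9,860.00 − 1×$720.00 = $9,140.00
  $432.00 + 14.2% × ($9,140.00 − $7,200.00) = $432.00 + 14.2% × $1,940.00 = $707.48
Territorial Income Tax (Married): taxable = $9,860.00 − 1×$720.00 = $9,140.00
  $660.00 + 21.6% × ($9,140.00 − $6,000.00) = $660.00 + 21.6% × $3,140.00 = $1,338.24
Difference: |$707.48 − $1,338.24| = $630.76 (higher under Married)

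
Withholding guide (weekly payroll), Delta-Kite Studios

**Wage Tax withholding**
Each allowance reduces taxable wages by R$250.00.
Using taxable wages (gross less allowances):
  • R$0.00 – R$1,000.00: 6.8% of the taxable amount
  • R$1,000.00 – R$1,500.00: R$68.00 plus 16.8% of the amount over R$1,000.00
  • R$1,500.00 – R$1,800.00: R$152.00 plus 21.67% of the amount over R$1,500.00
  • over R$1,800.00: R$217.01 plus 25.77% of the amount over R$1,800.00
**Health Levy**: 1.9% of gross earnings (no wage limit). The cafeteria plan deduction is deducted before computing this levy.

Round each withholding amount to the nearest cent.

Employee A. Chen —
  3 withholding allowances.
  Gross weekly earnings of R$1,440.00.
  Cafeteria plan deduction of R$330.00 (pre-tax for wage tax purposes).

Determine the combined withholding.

R$45.57

Wage Tax: taxable = R$1,440.00 − R$330.00 − 3×R$250.00 = R$360.00
  6.8% × R$360.00 = R$24.48
Health Levy: 1.9% × R$1,110.00 = R$21.09
Total: R$24.48 + R$21.09 = R$45.57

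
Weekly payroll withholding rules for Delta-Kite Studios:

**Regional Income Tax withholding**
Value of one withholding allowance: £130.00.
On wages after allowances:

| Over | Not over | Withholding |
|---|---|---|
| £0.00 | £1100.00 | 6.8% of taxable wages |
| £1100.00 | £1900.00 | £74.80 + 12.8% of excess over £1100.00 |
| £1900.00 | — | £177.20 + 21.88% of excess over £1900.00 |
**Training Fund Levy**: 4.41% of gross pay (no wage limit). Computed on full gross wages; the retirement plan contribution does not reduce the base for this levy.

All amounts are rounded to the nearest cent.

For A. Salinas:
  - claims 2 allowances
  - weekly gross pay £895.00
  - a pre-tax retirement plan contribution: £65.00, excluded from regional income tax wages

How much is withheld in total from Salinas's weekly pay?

Regional Income Tax: taxable = £895.00 − £65.00 − 2×£130.00 = £570.00
  6.8% × £570.00 = £38.76
Training Fund Levy: 4.41% × £895.00 = £39.47
Total: £38.76 + £39.47 = £78.23

£78.23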